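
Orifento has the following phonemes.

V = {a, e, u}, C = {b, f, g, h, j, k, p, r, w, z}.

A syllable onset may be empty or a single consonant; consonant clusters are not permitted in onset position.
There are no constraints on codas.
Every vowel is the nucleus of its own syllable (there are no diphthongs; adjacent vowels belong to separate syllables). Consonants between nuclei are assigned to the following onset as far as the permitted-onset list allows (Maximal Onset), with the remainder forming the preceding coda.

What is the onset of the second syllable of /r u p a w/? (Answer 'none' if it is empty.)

p

The vowels are u, a — 2 nuclei, so 2 syllables.
σ1/σ2 boundary: /p/ is a single consonant, so it becomes the next onset.
Result: ru.paw.
Syllable 2 is /paw/: onset /p/, nucleus /a/, coda /w/.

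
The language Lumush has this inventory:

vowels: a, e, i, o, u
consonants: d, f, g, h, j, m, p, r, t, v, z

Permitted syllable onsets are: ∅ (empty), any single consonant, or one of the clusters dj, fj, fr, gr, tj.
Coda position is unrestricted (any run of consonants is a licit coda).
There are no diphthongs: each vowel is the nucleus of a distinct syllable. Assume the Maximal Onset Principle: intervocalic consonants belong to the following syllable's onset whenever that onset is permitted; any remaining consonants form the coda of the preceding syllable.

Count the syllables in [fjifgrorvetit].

4

Vowels present: i, o, e, i; each is a nucleus, giving 4 syllables.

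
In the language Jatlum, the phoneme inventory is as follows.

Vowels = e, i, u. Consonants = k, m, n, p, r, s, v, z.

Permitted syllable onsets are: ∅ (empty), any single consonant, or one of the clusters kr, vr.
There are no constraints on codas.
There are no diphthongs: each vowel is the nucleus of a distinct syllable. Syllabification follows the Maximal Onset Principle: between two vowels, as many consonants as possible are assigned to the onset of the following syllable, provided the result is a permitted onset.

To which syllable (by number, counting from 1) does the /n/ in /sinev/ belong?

2

The vowels are i, e — 2 nuclei, so 2 syllables.
V1 /i/ – V2 /e/: /n/ → onset of the next syllable (single consonants are always licit onsets).
Result: si.nev.
The /n/ is in the onset of syllable 2 (/nev/).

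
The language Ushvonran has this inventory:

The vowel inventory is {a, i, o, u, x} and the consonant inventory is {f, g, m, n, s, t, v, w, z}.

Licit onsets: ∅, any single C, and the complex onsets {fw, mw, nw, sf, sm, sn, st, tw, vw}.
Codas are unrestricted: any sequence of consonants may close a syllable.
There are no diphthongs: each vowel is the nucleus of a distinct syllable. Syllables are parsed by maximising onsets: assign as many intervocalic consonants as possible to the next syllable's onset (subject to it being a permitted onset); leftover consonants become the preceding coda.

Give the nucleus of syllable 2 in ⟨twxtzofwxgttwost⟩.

o

Vowels present: x, o, x, o; each is a nucleus, giving 4 syllables.
The second nucleus (vowel 2 from the left) is /o/.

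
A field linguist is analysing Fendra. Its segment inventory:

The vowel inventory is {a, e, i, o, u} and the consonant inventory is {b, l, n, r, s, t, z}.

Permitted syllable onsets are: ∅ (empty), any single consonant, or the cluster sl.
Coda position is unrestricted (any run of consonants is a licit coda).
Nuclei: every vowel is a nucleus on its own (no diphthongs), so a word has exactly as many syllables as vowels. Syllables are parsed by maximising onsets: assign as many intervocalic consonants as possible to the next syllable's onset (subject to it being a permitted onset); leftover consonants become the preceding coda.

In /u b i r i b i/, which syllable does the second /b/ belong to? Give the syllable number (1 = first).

4

The vowels are u, i, i, i — 4 nuclei, so 4 syllables.
/u…i/ gap (V1→V2): /b/ → onset of the next syllable (single consonants are always licit onsets).
/i…i/ gap (V2→V3): just /r/ — single C goes to the following onset.
/i…i/ gap (V3→V4): /b/ is a single consonant, so it becomes the next onset.
Syllabification: u.bi.ri.bi.
The second /b/ is in the onset of syllable 4 (/bi/).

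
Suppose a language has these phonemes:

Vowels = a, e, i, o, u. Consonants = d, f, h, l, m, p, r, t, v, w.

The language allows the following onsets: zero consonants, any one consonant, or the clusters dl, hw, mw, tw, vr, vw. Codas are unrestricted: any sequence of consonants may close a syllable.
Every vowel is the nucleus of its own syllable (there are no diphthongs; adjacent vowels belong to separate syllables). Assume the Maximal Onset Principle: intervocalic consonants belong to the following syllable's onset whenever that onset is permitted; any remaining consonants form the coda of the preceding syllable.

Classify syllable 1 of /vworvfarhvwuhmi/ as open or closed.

The vowels are o, a, u, i — 4 nuclei, so 4 syllables.
Between /o/ (V1) and /a/ (V2): /rvf/ — longest licit onset from the right is /f/, leaving /rv/ as coda.
Between /a/ (V2) and /u/ (V3): /rhvw/ splits as /rh/ + /vw/ (/vw/ is the longest suffix that is a licit onset).
Between /u/ (V3) and /i/ (V4): /hm/ — longest licit onset from the right is /m/, leaving /h/ as coda.
Syllabification: vworv.farh.vwuh.mi.
Syllable 1 is /vworv/ with coda /rv/, so it is closed.

closed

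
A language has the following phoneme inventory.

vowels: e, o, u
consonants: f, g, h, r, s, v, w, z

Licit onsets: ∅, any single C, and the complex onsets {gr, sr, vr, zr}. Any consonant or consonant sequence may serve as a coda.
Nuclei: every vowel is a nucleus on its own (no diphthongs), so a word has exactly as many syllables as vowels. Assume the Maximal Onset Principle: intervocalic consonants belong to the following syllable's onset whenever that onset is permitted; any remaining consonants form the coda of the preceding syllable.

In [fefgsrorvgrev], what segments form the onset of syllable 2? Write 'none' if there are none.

sr

The vowels are e, o, e — 3 nuclei, so 3 syllables.
/e…o/ gap (V1→V2): cluster /fgsr/ — the longest permitted-onset suffix is /sr/; onset = /sr/, preceding coda = /fg/.
/o…e/ gap (V2→V3): /rvgr/ splits as /rv/ + /gr/ (/gr/ is the longest suffix that is a licit onset).
Syllabification: fefg.srorv.grev.
Syllable 2 is /srorv/: onset /sr/, nucleus /o/, coda /rv/.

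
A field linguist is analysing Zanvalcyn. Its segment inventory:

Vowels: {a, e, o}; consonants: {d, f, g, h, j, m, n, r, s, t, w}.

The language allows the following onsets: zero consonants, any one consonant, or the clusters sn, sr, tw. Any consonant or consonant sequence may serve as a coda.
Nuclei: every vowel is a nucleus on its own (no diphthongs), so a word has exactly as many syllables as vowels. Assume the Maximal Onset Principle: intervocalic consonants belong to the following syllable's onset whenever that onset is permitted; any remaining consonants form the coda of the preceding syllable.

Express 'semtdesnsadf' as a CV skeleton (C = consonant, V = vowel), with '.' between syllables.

CVCC.CVCC.CVCC

Nuclei (vowels): e, e, a → 3 syllables.
/e…e/ gap (V1→V2): /mtd/; trying suffixes from longest down, /d/ is the first permitted one, so coda /mt/ | onset /d/.
/e…a/ gap (V2→V3): /sns/ splits as /sn/ + /s/ (/s/ is the longest suffix that is a licit onset).
Syllabification: semt.desn.sadf.
Mapping each syllable to C/V: /semt/ → CVCC, /desn/ → CVCC, /sadf/ → CVCC.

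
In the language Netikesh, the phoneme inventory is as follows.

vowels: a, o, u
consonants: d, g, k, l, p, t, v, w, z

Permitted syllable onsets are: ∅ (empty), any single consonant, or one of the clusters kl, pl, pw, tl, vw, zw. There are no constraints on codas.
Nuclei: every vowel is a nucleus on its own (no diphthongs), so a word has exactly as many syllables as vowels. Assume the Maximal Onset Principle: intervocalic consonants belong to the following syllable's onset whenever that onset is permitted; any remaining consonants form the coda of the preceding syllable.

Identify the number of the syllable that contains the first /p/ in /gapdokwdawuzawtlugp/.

The vowels are a, o, a, u, a, u — 6 nuclei, so 6 syllables.
V1 /a/ – V2 /o/: /pd/ — longest licit onset from the right is /d/, leaving /p/ as coda.
V2 /o/ – V3 /a/: /kwd/; trying suffixes from longest down, /d/ is the first permitted one, so coda /kw/ | onset /d/.
V3 /a/ – V4 /u/: /w/ → onset of the next syllable (single consonants are always licit onsets).
V4 /u/ – V5 /a/: just /z/ — single C goes to the following onset.
V5 /a/ – V6 /u/: cluster /wtl/ — the longest permitted-onset suffix is /tl/; onset = /tl/, preceding coda = /w/.
So the parse is gap.dokw.da.wu.zaw.tlugp.
The first /p/ is in the coda of syllable 1 (/gap/).

1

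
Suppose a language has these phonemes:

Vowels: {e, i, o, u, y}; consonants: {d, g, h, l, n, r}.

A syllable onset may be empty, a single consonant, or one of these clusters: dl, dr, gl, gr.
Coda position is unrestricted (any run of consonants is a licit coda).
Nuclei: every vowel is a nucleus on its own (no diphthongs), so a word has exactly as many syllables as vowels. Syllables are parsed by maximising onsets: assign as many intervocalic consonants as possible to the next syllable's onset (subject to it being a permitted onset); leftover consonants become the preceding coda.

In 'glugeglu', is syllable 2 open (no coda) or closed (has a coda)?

The vowels are u, e, u — 3 nuclei, so 3 syllables.
V1 /u/ – V2 /e/: just /g/ — single C goes to the following onset.
V2 /e/ – V3 /u/: cluster /gl/ — /gl/ is itself a permitted onset, so the whole cluster goes right; preceding coda = ∅.
Result: glu.ge.glu.
Syllable 2 is /ge/; it ends in its nucleus with no coda, so it is open.

open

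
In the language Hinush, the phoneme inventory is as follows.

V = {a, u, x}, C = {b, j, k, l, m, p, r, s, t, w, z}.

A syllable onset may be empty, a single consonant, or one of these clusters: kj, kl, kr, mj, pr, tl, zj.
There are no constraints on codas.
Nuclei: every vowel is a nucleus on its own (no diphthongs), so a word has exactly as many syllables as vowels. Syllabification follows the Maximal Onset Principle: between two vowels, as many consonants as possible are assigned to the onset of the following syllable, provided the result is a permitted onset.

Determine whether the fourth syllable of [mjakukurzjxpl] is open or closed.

The vowels are a, u, u, x — 4 nuclei, so 4 syllables.
V1 /a/ – V2 /u/: just /k/ — single C goes to the following onset.
V2 /u/ – V3 /u/: /k/ is a single consonant, so it becomes the next onset.
V3 /u/ – V4 /x/: cluster /rzj/ — the longest permitted-onset suffix is /zj/; onset = /zj/, preceding coda = /r/.
Syllabification: mja.ku.kur.zjxpl.
Syllable 4 is /zjxpl/ with coda /pl/, so it is closed.

closed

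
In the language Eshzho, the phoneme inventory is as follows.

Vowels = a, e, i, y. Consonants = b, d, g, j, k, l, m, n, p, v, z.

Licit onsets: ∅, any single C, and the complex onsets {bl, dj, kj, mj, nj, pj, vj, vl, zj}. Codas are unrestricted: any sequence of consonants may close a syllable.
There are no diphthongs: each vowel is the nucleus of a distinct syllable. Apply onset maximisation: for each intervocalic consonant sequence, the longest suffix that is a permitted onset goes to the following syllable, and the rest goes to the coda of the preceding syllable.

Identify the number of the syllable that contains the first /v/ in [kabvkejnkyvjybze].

The vowels are a, e, y, y, e — 5 nuclei, so 5 syllables.
V1 /a/ – V2 /e/: cluster /bvk/ — the longest permitted-onset suffix is /k/; onset = /k/, preceding coda = /bv/.
V2 /e/ – V3 /y/: cluster /jnk/ — the longest permitted-onset suffix is /k/; onset = /k/, preceding coda = /jn/.
V3 /y/ – V4 /y/: /vj/ — entire cluster is a permitted onset → onset /vj/, coda ∅.
V4 /y/ – V5 /e/: /bz/ — longest licit onset from the right is /z/, leaving /b/ as coda.
So the parse is kabv.kejn.ky.vjyb.ze.
The first /v/ is in the coda of syllable 1 (/kabv/).

1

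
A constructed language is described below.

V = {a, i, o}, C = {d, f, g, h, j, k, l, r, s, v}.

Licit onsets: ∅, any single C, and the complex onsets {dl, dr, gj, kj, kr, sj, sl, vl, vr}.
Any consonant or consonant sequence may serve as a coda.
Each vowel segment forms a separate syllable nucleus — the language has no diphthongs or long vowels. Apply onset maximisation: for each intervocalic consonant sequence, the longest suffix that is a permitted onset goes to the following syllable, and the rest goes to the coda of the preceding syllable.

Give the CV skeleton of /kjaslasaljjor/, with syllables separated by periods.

CCV.CCV.CVCC.CVC

Nuclei (vowels): a, a, a, o → 4 syllables.
/a…a/ gap (V1→V2): cluster /sl/ — /sl/ is itself a permitted onset, so the whole cluster goes right; preceding coda = ∅.
/a…a/ gap (V2→V3): just /s/ — single C goes to the following onset.
/a…o/ gap (V3→V4): cluster /ljj/ — the longest permitted-onset suffix is /j/; onset = /j/, preceding coda = /lj/.
So the parse is kja.sla.salj.jor.
Mapping each syllable to C/V: /kja/ → CCV, /sla/ → CCV, /salj/ → CVCC, /jor/ → CVC.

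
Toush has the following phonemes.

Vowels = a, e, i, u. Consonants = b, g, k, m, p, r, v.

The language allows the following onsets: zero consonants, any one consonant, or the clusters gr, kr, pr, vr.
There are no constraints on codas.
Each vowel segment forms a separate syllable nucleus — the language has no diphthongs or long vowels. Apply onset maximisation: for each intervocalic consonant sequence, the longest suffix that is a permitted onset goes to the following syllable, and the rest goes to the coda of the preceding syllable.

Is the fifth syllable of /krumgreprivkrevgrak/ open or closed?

Nuclei (vowels): u, e, i, e, a → 5 syllables.
Between /u/ (V1) and /e/ (V2): cluster /mgr/ — the longest permitted-onset suffix is /gr/; onset = /gr/, preceding coda = /m/.
Between /e/ (V2) and /i/ (V3): /pr/ — entire cluster is a permitted onset → onset /pr/, coda ∅.
Between /i/ (V3) and /e/ (V4): /vkr/ splits as /v/ + /kr/ (/kr/ is the longest suffix that is a licit onset).
Between /e/ (V4) and /a/ (V5): /vgr/ — longest licit onset from the right is /gr/, leaving /v/ as coda.
Putting it together: krum.gre.priv.krev.grak.
Syllable 5 is /grak/ with coda /k/, so it is closed.

closed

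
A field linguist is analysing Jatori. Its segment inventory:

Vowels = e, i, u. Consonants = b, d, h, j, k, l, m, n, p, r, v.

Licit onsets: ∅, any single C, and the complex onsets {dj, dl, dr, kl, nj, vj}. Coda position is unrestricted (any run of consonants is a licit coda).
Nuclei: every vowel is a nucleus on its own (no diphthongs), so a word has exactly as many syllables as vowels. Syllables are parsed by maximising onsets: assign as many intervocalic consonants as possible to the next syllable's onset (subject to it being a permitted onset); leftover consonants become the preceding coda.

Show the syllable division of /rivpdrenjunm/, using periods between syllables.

Vowels present: i, e, u; each is a nucleus, giving 3 syllables.
V1 /i/ – V2 /e/: cluster /vpdr/ — the longest permitted-onset suffix is /dr/; onset = /dr/, preceding coda = /vp/.
V2 /e/ – V3 /u/: /nj/ — entire cluster is a permitted onset → onset /nj/, coda ∅.

rivp.dre.njunm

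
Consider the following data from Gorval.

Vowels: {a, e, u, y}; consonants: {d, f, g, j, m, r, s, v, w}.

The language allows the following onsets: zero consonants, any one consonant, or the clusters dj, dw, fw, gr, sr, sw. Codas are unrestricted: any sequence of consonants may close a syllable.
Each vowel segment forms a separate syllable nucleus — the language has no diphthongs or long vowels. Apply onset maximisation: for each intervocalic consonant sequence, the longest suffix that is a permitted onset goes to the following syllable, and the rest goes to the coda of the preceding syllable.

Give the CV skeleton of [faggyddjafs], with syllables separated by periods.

Nuclei (vowels): a, y, a → 3 syllables.
V1 /a/ – V2 /y/: cluster /gg/ — the longest permitted-onset suffix is /g/; onset = /g/, preceding coda = /g/.
V2 /y/ – V3 /a/: /ddj/ — longest licit onset from the right is /dj/, leaving /d/ as coda.
Result: fag.gyd.djafs.
Mapping each syllable to C/V: /fag/ → CVC, /gyd/ → CVC, /djafs/ → CCVCC.

CVC.CVC.CCVCC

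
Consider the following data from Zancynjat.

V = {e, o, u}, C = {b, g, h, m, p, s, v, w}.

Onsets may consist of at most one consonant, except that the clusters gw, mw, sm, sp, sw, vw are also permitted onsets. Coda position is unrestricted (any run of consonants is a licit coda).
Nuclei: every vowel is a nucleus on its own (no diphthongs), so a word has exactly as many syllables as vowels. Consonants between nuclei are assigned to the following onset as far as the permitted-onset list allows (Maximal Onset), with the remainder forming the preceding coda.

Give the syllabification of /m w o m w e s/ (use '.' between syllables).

Vowels present: o, e; each is a nucleus, giving 2 syllables.
V1 /o/ – V2 /e/: /mw/ is a licit onset in full, so it all attaches to the next syllable.

mwo.mwes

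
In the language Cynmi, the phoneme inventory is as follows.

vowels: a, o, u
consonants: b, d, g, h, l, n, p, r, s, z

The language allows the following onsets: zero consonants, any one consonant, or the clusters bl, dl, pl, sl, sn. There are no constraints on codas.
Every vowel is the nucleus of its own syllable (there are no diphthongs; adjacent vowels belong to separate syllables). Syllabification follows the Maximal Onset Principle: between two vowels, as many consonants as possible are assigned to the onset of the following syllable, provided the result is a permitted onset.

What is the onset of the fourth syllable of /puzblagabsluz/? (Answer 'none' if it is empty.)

Nuclei (vowels): u, a, a, u → 4 syllables.
Between /u/ (V1) and /a/ (V2): /zbl/; trying suffixes from longest down, /bl/ is the first permitted one, so coda /z/ | onset /bl/.
Between /a/ (V2) and /a/ (V3): /g/ → onset of the next syllable (single consonants are always licit onsets).
Between /a/ (V3) and /u/ (V4): /bsl/; trying suffixes from longest down, /sl/ is the first permitted one, so coda /b/ | onset /sl/.
Syllabification: puz.bla.gab.sluz.
Syllable 4 is /sluz/: onset /sl/, nucleus /u/, coda /z/.

sl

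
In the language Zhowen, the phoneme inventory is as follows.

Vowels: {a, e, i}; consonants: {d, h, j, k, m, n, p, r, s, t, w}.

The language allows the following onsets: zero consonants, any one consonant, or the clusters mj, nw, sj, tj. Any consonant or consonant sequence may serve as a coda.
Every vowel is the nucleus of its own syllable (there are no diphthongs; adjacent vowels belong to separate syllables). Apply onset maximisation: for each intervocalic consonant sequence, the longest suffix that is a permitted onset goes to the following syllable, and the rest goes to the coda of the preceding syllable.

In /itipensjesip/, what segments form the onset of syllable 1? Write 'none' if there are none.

none

Nuclei (vowels): i, i, e, e, i → 5 syllables.
Between /i/ (V1) and /i/ (V2): /t/ → onset of the next syllable (single consonants are always licit onsets).
Between /i/ (V2) and /e/ (V3): just /p/ — single C goes to the following onset.
Between /e/ (V3) and /e/ (V4): /nsj/ — longest licit onset from the right is /sj/, leaving /n/ as coda.
Between /e/ (V4) and /i/ (V5): just /s/ — single C goes to the following onset.
Syllabification: i.ti.pen.sje.sip.
Syllable 1 is /i/: onset ∅, nucleus /i/, coda ∅.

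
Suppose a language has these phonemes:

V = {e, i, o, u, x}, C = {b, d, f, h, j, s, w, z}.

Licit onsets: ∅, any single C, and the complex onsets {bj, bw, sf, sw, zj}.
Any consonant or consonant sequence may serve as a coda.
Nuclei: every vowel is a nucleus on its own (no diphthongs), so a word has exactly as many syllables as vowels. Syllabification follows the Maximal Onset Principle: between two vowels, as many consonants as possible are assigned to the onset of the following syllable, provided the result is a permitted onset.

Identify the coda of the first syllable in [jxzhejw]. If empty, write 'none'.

Nuclei (vowels): x, e → 2 syllables.
Between /x/ (V1) and /e/ (V2): /zh/ splits as /z/ + /h/ (/h/ is the longest suffix that is a licit onset).
Putting it together: jxz.hejw.
Syllable 1 is /jxz/: onset /j/, nucleus /x/, coda /z/.

z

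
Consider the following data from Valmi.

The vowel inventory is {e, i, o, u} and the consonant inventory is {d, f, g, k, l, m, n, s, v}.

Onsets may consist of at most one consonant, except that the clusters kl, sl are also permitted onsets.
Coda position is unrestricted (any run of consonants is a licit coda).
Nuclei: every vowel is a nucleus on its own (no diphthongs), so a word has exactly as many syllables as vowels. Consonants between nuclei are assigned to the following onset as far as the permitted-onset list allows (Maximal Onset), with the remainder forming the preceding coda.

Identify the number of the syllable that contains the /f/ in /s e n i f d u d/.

2

Nuclei (vowels): e, i, u → 3 syllables.
/e…i/ gap (V1→V2): /n/ is a single consonant, so it becomes the next onset.
/i…u/ gap (V2→V3): cluster /fd/ — the longest permitted-onset suffix is /d/; onset = /d/, preceding coda = /f/.
Putting it together: se.nif.dud.
The /f/ is in the coda of syllable 2 (/nif/).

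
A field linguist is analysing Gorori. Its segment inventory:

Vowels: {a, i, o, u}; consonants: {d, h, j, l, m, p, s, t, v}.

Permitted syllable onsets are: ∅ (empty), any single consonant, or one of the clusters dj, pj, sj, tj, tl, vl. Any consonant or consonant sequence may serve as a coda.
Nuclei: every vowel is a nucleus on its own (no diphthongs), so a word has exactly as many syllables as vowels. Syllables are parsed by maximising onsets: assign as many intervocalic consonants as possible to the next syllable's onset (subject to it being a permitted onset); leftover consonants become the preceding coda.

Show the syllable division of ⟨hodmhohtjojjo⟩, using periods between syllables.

hodm.hoh.tjoj.jo

Vowels present: o, o, o, o; each is a nucleus, giving 4 syllables.
/o…o/ gap (V1→V2): /dmh/; trying suffixes from longest down, /h/ is the first permitted one, so coda /dm/ | onset /h/.
/o…o/ gap (V2→V3): /htj/; trying suffixes from longest down, /tj/ is the first permitted one, so coda /h/ | onset /tj/.
/o…o/ gap (V3→V4): cluster /jj/ — the longest permitted-onset suffix is /j/; onset = /j/, preceding coda = /j/.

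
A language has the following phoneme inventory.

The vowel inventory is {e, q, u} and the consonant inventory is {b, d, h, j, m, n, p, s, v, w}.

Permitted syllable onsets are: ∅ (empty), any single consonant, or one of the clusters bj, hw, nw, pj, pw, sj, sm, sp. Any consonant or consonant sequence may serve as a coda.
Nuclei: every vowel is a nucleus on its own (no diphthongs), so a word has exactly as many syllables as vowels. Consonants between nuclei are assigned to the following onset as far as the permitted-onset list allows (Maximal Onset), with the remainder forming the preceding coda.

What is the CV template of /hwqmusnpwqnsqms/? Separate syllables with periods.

CCV.CVCC.CCVC.CVCC

Nuclei (vowels): q, u, q, q → 4 syllables.
/q…u/ gap (V1→V2): just /m/ — single C goes to the following onset.
/u…q/ gap (V2→V3): cluster /snpw/ — the longest permitted-onset suffix is /pw/; onset = /pw/, preceding coda = /sn/.
/q…q/ gap (V3→V4): /ns/ — longest licit onset from the right is /s/, leaving /n/ as coda.
Putting it together: hwq.musn.pwqn.sqms.
Mapping each syllable to C/V: /hwq/ → CCV, /musn/ → CVCC, /pwqn/ → CCVC, /sqms/ → CVCC.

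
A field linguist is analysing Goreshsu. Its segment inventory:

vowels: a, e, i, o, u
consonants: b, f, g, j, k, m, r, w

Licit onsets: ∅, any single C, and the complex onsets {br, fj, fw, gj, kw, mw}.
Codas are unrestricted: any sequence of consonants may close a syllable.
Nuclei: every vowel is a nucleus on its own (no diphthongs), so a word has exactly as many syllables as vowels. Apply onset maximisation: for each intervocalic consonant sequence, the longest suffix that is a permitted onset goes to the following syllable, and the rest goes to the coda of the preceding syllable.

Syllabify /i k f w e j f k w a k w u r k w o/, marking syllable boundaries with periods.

ik.fwejf.kwa.kwur.kwo

Nuclei (vowels): i, e, a, u, o → 5 syllables.
σ1/σ2 boundary: /kfw/ splits as /k/ + /fw/ (/fw/ is the longest suffix that is a licit onset).
σ2/σ3 boundary: cluster /jfkw/ — the longest permitted-onset suffix is /kw/; onset = /kw/, preceding coda = /jf/.
σ3/σ4 boundary: /kw/ — entire cluster is a permitted onset → onset /kw/, coda ∅.
σ4/σ5 boundary: /rkw/ — longest licit onset from the right is /kw/, leaving /r/ as coda.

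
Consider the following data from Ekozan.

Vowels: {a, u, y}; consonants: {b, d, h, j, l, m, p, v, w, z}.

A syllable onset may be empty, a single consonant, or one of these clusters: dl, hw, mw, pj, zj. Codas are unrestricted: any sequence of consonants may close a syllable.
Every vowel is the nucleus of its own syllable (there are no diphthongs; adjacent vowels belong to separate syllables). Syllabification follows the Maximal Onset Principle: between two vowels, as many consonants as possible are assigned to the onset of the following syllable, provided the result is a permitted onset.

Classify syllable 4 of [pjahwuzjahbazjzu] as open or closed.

Nuclei (vowels): a, u, a, a, u → 5 syllables.
V1 /a/ – V2 /u/: /hw/ — entire cluster is a permitted onset → onset /hw/, coda ∅.
V2 /u/ – V3 /a/: /zj/ — entire cluster is a permitted onset → onset /zj/, coda ∅.
V3 /a/ – V4 /a/: /hb/; trying suffixes from longest down, /b/ is the first permitted one, so coda /h/ | onset /b/.
V4 /a/ – V5 /u/: /zjz/ — longest licit onset from the right is /z/, leaving /zj/ as coda.
Result: pja.hwu.zjah.bazj.zu.
Syllable 4 is /bazj/ with coda /zj/, so it is closed.

closed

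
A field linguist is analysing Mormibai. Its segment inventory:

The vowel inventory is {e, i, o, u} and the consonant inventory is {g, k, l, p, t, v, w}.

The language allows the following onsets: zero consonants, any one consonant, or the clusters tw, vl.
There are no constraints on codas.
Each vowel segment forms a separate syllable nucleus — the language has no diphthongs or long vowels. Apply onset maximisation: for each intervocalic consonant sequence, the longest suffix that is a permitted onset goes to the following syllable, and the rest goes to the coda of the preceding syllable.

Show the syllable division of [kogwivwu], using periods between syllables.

kog.wiv.wu

Vowels present: o, i, u; each is a nucleus, giving 3 syllables.
V1 /o/ – V2 /i/: /gw/ splits as /g/ + /w/ (/w/ is the longest suffix that is a licit onset).
V2 /i/ – V3 /u/: /vw/; trying suffixes from longest down, /w/ is the first permitted one, so coda /v/ | onset /w/.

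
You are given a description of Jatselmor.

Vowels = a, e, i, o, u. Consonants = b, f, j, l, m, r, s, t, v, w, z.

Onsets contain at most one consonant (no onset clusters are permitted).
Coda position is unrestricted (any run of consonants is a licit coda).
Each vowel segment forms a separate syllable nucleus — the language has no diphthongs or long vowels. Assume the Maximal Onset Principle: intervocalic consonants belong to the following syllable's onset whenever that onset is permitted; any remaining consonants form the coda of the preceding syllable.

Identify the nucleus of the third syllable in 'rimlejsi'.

The vowels are i, e, i — 3 nuclei, so 3 syllables.
The third nucleus (vowel 3 from the left) is /i/.

i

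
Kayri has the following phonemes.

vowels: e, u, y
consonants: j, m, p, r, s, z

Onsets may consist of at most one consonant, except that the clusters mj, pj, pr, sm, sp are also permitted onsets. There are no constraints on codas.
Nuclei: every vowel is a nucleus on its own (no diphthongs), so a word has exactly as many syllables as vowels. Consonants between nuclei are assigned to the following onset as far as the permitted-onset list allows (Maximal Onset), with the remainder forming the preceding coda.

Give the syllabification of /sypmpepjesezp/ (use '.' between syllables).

sypm.pe.pje.sezp

Vowels present: y, e, e, e; each is a nucleus, giving 4 syllables.
σ1/σ2 boundary: cluster /pmp/ — the longest permitted-onset suffix is /p/; onset = /p/, preceding coda = /pm/.
σ2/σ3 boundary: /pj/ is a licit onset in full, so it all attaches to the next syllable.
σ3/σ4 boundary: /s/ → onset of the next syllable (single consonants are always licit onsets).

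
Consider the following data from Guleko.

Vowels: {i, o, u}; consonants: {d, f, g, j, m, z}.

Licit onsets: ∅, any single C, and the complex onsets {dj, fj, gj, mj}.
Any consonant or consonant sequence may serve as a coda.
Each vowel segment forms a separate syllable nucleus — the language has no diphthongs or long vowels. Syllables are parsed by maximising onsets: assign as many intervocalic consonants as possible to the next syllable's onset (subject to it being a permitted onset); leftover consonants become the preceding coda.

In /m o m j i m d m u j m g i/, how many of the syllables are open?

2

The vowels are o, i, u, i — 4 nuclei, so 4 syllables.
/o…i/ gap (V1→V2): /mj/ is a licit onset in full, so it all attaches to the next syllable.
/i…u/ gap (V2→V3): /mdm/ splits as /md/ + /m/ (/m/ is the longest suffix that is a licit onset).
/u…i/ gap (V3→V4): /jmg/ — longest licit onset from the right is /g/, leaving /jm/ as coda.
Putting it together: mo.mjimd.mujm.gi.
Classifying each syllable: /mo/ (open), /mjimd/ (closed), /mujm/ (closed), /gi/ (open).
Open syllables: 2.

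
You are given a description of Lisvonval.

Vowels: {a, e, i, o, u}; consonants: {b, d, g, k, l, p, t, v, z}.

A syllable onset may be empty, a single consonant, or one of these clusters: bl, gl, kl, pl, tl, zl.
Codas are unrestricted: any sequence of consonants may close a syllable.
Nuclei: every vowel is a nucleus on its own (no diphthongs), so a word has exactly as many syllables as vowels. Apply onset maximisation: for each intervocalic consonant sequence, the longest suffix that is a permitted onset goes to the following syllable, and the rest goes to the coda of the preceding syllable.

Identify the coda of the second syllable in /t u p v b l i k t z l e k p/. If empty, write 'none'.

Nuclei (vowels): u, i, e → 3 syllables.
/u…i/ gap (V1→V2): /pvbl/; trying suffixes from longest down, /bl/ is the first permitted one, so coda /pv/ | onset /bl/.
/i…e/ gap (V2→V3): cluster /ktzl/ — the longest permitted-onset suffix is /zl/; onset = /zl/, preceding coda = /kt/.
Result: tupv.blikt.zlekp.
Syllable 2 is /blikt/: onset /bl/, nucleus /i/, coda /kt/.

kt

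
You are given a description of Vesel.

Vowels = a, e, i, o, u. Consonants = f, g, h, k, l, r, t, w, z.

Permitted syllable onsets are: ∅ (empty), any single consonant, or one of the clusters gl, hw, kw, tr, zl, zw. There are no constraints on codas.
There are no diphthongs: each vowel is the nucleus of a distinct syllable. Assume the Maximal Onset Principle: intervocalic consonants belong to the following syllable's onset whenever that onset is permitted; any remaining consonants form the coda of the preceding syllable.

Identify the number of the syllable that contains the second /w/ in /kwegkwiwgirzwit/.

2

Vowels present: e, i, i, i; each is a nucleus, giving 4 syllables.
σ1/σ2 boundary: /gkw/ — longest licit onset from the right is /kw/, leaving /g/ as coda.
σ2/σ3 boundary: /wg/ — longest licit onset from the right is /g/, leaving /w/ as coda.
σ3/σ4 boundary: cluster /rzw/ — the longest permitted-onset suffix is /zw/; onset = /zw/, preceding coda = /r/.
So the parse is kweg.kwiw.gir.zwit.
The second /w/ is in the onset of syllable 2 (/kwiw/).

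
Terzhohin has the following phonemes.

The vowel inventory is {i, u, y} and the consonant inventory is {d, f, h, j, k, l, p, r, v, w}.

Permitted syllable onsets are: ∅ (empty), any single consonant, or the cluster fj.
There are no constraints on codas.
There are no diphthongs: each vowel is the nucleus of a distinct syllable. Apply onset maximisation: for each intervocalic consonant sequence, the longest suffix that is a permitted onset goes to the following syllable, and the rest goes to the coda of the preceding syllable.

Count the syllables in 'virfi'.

2

Nuclei (vowels): i, i → 2 syllables.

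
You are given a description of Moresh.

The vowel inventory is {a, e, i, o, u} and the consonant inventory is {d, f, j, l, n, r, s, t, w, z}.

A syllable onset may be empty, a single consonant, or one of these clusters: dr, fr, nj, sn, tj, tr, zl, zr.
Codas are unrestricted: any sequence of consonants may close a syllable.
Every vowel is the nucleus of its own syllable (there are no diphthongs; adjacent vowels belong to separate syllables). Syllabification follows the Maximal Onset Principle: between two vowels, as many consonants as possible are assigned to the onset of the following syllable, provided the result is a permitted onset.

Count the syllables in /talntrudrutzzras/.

Vowels present: a, u, u, a; each is a nucleus, giving 4 syllables.

4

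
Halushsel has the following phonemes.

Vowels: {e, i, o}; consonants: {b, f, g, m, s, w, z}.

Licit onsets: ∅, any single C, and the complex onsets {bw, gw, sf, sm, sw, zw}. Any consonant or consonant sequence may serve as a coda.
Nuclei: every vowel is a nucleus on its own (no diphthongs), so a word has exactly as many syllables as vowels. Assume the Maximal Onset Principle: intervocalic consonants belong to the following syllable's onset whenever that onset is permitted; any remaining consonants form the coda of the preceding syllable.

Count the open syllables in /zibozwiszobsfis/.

2

The vowels are i, o, i, o, i — 5 nuclei, so 5 syllables.
σ1/σ2 boundary: just /b/ — single C goes to the following onset.
σ2/σ3 boundary: cluster /zw/ — /zw/ is itself a permitted onset, so the whole cluster goes right; preceding coda = ∅.
σ3/σ4 boundary: /sz/ — longest licit onset from the right is /z/, leaving /s/ as coda.
σ4/σ5 boundary: /bsf/; trying suffixes from longest down, /sf/ is the first permitted one, so coda /b/ | onset /sf/.
Putting it together: zi.bo.zwis.zob.sfis.
Classifying each syllable: /zi/ (open), /bo/ (open), /zwis/ (closed), /zob/ (closed), /sfis/ (closed).
Open syllables: 2.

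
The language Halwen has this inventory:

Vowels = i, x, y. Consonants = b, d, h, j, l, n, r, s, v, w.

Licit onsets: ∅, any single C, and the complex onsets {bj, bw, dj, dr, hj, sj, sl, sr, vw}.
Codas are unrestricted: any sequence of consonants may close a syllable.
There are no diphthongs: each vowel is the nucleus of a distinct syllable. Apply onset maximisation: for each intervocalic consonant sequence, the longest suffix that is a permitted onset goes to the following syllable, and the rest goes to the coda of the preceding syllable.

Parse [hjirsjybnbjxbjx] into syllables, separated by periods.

Nuclei (vowels): i, y, x, x → 4 syllables.
/i…y/ gap (V1→V2): cluster /rsj/ — the longest permitted-onset suffix is /sj/; onset = /sj/, preceding coda = /r/.
/y…x/ gap (V2→V3): /bnbj/ — longest licit onset from the right is /bj/, leaving /bn/ as coda.
/x…x/ gap (V3→V4): /bj/ is a licit onset in full, so it all attaches to the next syllable.

hjir.sjybn.bjx.bjx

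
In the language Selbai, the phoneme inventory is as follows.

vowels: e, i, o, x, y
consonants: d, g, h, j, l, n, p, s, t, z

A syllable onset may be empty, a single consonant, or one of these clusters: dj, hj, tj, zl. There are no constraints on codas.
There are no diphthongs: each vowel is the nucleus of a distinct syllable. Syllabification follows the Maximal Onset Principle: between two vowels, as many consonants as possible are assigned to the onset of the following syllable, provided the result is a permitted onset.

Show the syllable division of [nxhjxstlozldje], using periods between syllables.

nx.hjxst.lozl.dje

Vowels present: x, x, o, e; each is a nucleus, giving 4 syllables.
/x…x/ gap (V1→V2): /hj/ is a licit onset in full, so it all attaches to the next syllable.
/x…o/ gap (V2→V3): /stl/; trying suffixes from longest down, /l/ is the first permitted one, so coda /st/ | onset /l/.
/o…e/ gap (V3→V4): /zldj/ — longest licit onset from the right is /dj/, leaving /zl/ as coda.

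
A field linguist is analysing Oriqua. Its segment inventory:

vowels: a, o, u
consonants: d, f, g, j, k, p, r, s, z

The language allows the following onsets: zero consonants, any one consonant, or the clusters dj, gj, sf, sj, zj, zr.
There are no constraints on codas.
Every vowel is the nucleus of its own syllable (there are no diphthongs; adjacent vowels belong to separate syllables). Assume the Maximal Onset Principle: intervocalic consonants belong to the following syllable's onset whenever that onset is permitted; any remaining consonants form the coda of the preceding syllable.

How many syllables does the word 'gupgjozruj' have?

The vowels are u, o, u — 3 nuclei, so 3 syllables.

3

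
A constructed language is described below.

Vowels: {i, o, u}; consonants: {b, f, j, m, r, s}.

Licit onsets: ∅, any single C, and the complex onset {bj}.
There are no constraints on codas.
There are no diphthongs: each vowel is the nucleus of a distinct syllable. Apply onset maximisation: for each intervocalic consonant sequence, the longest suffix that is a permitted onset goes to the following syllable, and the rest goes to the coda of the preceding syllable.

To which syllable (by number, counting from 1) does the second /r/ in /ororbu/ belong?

2

Nuclei (vowels): o, o, u → 3 syllables.
/o…o/ gap (V1→V2): /r/ → onset of the next syllable (single consonants are always licit onsets).
/o…u/ gap (V2→V3): /rb/ — longest licit onset from the right is /b/, leaving /r/ as coda.
Result: o.ror.bu.
The second /r/ is in the coda of syllable 2 (/ror/).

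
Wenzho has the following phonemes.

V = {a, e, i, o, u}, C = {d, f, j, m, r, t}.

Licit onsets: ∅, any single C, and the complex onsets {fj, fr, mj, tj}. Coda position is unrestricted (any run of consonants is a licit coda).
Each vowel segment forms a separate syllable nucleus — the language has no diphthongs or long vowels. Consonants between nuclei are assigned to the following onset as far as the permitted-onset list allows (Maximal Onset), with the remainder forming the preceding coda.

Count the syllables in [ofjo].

Nuclei (vowels): o, o → 2 syllables.

2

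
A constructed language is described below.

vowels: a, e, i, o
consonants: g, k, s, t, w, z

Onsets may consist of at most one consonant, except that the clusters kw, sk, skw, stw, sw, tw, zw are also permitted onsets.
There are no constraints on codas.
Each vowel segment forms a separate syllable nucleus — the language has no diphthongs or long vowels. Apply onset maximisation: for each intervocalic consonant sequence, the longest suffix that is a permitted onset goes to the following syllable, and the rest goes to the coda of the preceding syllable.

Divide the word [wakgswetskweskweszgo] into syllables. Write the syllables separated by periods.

Vowels present: a, e, e, e, o; each is a nucleus, giving 5 syllables.
/a…e/ gap (V1→V2): /kgsw/ — longest licit onset from the right is /sw/, leaving /kg/ as coda.
/e…e/ gap (V2→V3): /tskw/ splits as /t/ + /skw/ (/skw/ is the longest suffix that is a licit onset).
/e…e/ gap (V3→V4): /skw/ is a licit onset in full, so it all attaches to the next syllable.
/e…o/ gap (V4→V5): /szg/ — longest licit onset from the right is /g/, leaving /sz/ as coda.

wakg.swet.skwe.skwesz.go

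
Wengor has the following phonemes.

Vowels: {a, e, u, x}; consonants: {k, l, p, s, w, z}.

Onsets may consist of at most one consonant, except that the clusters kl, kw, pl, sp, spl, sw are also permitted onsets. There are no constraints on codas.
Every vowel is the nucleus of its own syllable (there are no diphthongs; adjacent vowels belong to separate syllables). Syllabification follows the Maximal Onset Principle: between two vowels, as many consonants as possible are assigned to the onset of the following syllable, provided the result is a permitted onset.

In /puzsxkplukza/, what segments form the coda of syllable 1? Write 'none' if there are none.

z

Vowels present: u, x, u, a; each is a nucleus, giving 4 syllables.
σ1/σ2 boundary: /zs/ splits as /z/ + /s/ (/s/ is the longest suffix that is a licit onset).
σ2/σ3 boundary: /kpl/; trying suffixes from longest down, /pl/ is the first permitted one, so coda /k/ | onset /pl/.
σ3/σ4 boundary: /kz/; trying suffixes from longest down, /z/ is the first permitted one, so coda /k/ | onset /z/.
Syllabification: puz.sxk.pluk.za.
Syllable 1 is /puz/: onset /p/, nucleus /u/, coda /z/.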